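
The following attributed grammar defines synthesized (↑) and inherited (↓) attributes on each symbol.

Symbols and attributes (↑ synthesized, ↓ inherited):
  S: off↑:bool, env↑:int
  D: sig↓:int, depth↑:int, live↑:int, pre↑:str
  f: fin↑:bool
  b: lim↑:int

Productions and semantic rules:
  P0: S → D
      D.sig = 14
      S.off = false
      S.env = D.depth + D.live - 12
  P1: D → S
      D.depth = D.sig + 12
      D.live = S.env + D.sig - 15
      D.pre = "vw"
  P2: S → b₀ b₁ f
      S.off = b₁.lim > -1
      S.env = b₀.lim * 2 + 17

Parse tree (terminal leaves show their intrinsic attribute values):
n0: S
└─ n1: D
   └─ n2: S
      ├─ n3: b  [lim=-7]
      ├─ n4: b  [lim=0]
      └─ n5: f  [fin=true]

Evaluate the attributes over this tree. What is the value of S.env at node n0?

1. n1.sig = 14  [14]
2. n3.lim = -7  [terminal]
3. n4.lim = 0  [terminal]
4. n5.fin = true  [terminal]
5. n2.off = true  [b₁.lim > -1]
6. n2.env = 3  [b₀.lim * 2 + 17]
7. n1.depth = 26  [D.sig + 12]
8. n1.live = 2  [S.env + D.sig - 15]
9. n1.pre = "vw"  ["vw"]
10. n0.off = false  [false]
11. n0.env = 16  [D.depth + D.live - 12]

16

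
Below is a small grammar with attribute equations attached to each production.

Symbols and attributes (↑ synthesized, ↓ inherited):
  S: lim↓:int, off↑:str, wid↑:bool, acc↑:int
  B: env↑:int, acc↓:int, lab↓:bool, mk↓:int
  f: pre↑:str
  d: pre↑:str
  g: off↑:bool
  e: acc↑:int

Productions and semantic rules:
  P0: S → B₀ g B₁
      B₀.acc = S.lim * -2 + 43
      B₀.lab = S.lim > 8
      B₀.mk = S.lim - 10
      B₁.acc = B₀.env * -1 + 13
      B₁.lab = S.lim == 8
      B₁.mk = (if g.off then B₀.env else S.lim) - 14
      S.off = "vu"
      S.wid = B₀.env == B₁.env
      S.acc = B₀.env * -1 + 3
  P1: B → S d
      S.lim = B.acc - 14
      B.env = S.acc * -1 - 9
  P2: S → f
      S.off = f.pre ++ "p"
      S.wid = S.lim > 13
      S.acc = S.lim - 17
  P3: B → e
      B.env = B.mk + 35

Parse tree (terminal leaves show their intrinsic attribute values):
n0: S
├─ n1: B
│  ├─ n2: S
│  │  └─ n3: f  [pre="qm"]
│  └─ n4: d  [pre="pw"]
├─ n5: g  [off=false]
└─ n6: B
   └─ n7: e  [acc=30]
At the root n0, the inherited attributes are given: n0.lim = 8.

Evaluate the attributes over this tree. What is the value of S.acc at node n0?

1. n0.lim = 8  [given at root]
2. n1.acc = 27  [S.lim * -2 + 43]
3. n1.lab = false  [S.lim > 8]
4. n1.mk = -2  [S.lim - 10]
5. n2.lim = 13  [B.acc - 14]
6. n3.pre = "qm"  [terminal]
7. n2.off = "qmp"  [f.pre ++ "p"]
8. n2.wid = false  [S.lim > 13]
9. n2.acc = -4  [S.lim - 17]
10. n4.pre = "pw"  [terminal]
11. n1.env = -5  [S.acc * -1 - 9]
12. n5.off = false  [terminal]
13. n6.acc = 18  [B₀.env * -1 + 13]
14. n6.lab = true  [S.lim == 8]
15. n6.mk = -6  [(if g.off then B₀.env else S.lim) - 14]
16. n7.acc = 30  [terminal]
17. n6.env = 29  [B.mk + 35]
18. n0.off = "vu"  ["vu"]
19. n0.wid = false  [B₀.env == B₁.env]
20. n0.acc = 8  [B₀.env * -1 + 3]

8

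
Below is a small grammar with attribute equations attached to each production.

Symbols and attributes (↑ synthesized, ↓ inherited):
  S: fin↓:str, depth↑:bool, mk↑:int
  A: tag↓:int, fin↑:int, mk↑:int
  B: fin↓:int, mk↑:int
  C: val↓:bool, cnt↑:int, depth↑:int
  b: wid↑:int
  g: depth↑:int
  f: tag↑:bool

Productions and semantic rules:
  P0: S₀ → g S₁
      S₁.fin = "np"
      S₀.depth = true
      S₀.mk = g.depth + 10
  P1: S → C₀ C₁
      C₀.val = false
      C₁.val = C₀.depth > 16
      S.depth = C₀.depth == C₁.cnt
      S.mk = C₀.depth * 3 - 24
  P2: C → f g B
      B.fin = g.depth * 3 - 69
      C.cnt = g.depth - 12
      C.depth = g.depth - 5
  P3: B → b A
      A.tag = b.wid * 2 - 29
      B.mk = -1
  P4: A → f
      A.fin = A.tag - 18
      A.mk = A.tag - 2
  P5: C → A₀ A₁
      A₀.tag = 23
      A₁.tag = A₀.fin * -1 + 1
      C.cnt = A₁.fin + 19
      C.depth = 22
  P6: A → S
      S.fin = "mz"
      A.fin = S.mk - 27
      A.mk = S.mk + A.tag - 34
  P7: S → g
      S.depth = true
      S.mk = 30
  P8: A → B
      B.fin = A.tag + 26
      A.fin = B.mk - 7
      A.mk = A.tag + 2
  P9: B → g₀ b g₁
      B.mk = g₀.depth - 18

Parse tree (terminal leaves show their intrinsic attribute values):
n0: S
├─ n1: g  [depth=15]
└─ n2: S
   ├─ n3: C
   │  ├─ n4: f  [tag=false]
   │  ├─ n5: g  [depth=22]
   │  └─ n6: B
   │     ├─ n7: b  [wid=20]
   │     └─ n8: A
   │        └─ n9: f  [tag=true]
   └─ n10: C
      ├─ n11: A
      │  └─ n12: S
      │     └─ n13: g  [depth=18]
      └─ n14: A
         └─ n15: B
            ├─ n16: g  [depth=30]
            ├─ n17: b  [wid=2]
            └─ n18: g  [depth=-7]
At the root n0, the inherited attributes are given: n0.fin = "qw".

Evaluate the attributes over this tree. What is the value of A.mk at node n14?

1. n0.fin = "qw"  [given at root]
2. n1.depth = 15  [terminal]
3. n2.fin = "np"  ["np"]
4. n3.val = false  [false]
5. n4.tag = false  [terminal]
6. n5.depth = 22  [terminal]
7. n6.fin = -3  [g.depth * 3 - 69]
8. n7.wid = 20  [terminal]
9. n8.tag = 11  [b.wid * 2 - 29]
10. n9.tag = true  [terminal]
11. n8.fin = -7  [A.tag - 18]
12. n8.mk = 9  [A.tag - 2]
13. n6.mk = -1  [-1]
14. n3.cnt = 10  [g.depth - 12]
15. n3.depth = 17  [g.depth - 5]
16. n10.val = true  [C₀.depth > 16]
17. n11.tag = 23  [23]
18. n12.fin = "mz"  ["mz"]
19. n13.depth = 18  [terminal]
20. n12.depth = true  [true]
21. n12.mk = 30  [30]
22. n11.fin = 3  [S.mk - 27]
23. n11.mk = 19  [S.mk + A.tag - 34]
24. n14.tag = -2  [A₀.fin * -1 + 1]
25. n15.fin = 24  [A.tag + 26]
26. n16.depth = 30  [terminal]
27. n17.wid = 2  [terminal]
28. n18.depth = -7  [terminal]
29. n15.mk = 12  [g₀.depth - 18]
30. n14.fin = 5  [B.mk - 7]
31. n14.mk = 0  [A.tag + 2]
32. n10.cnt = 24  [A₁.fin + 19]
33. n10.depth = 22  [22]
34. n2.depth = false  [C₀.depth == C₁.cnt]
35. n2.mk = 27  [C₀.depth * 3 - 24]
36. n0.depth = true  [true]
37. n0.mk = 25  [g.depth + 10]

0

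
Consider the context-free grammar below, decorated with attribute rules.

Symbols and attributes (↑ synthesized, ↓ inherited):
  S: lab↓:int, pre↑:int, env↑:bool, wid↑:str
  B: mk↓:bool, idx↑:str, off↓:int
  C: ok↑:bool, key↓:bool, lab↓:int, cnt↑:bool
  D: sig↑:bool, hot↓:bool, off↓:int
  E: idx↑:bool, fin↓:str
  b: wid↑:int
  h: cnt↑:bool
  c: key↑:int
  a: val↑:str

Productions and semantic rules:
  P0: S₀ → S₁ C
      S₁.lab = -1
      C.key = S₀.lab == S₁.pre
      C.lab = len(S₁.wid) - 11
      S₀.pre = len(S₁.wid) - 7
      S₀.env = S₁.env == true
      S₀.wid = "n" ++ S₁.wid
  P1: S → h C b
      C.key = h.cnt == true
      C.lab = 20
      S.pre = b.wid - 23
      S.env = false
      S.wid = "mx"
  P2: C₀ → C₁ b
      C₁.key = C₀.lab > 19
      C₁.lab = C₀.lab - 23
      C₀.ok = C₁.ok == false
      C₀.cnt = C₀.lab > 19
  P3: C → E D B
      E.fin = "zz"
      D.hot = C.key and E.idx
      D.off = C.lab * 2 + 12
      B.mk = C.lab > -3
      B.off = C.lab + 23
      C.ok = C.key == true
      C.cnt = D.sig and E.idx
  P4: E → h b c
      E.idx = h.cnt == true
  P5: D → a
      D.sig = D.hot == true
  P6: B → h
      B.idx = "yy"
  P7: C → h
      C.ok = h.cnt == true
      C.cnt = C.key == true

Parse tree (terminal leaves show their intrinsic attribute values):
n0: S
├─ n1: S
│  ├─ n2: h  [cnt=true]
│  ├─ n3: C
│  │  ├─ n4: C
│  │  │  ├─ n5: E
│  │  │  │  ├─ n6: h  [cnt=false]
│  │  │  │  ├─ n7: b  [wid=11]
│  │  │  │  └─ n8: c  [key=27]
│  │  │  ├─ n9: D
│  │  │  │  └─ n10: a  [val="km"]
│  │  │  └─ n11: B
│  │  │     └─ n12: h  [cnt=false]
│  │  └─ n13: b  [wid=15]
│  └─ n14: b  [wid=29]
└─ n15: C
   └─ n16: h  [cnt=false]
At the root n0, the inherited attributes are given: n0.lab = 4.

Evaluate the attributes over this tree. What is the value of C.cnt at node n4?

1. n0.lab = 4  [given at root]
2. n1.lab = -1  [-1]
3. n2.cnt = true  [terminal]
4. n3.key = true  [h.cnt == true]
5. n3.lab = 20  [20]
6. n4.key = true  [C₀.lab > 19]
7. n4.lab = -3  [C₀.lab - 23]
8. n5.fin = "zz"  ["zz"]
9. n6.cnt = false  [terminal]
10. n7.wid = 11  [terminal]
11. n8.key = 27  [terminal]
12. n5.idx = false  [h.cnt == true]
13. n9.hot = false  [C.key and E.idx]
14. n9.off = 6  [C.lab * 2 + 12]
15. n10.val = "km"  [terminal]
16. n9.sig = false  [D.hot == true]
17. n11.mk = false  [C.lab > -3]
18. n11.off = 20  [C.lab + 23]
19. n12.cnt = false  [terminal]
20. n11.idx = "yy"  ["yy"]
21. n4.ok = true  [C.key == true]
22. n4.cnt = false  [D.sig and E.idx]
23. n13.wid = 15  [terminal]
24. n3.ok = false  [C₁.ok == false]
25. n3.cnt = true  [C₀.lab > 19]
26. n14.wid = 29  [terminal]
27. n1.pre = 6  [b.wid - 23]
28. n1.env = false  [false]
29. n1.wid = "mx"  ["mx"]
30. n15.key = false  [S₀.lab == S₁.pre]
31. n15.lab = -9  [len(S₁.wid) - 11]
32. n16.cnt = false  [terminal]
33. n15.ok = false  [h.cnt == true]
34. n15.cnt = false  [C.key == true]
35. n0.pre = -5  [len(S₁.wid) - 7]
36. n0.env = false  [S₁.env == true]
37. n0.wid = "nmx"  ["n" ++ S₁.wid]

false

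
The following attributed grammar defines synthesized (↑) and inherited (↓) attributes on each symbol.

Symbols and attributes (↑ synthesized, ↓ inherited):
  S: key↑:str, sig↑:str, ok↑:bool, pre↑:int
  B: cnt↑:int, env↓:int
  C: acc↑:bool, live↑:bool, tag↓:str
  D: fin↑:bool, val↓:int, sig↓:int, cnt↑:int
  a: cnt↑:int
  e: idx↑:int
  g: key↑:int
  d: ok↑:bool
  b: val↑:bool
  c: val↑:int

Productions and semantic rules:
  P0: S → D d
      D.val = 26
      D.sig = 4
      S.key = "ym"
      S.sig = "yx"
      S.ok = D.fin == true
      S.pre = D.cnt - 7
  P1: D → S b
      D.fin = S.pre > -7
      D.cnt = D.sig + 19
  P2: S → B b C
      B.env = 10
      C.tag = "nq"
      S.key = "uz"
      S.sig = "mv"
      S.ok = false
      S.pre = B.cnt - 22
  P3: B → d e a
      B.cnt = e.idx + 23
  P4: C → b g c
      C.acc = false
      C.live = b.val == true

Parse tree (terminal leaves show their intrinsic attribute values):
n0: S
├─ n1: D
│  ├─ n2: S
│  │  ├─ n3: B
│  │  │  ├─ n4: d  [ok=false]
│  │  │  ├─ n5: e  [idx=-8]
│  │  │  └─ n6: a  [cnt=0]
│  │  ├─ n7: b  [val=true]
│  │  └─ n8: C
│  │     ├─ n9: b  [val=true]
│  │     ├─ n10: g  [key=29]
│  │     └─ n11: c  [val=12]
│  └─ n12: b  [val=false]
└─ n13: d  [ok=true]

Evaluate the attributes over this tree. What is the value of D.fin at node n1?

false

1. n1.val = 26  [26]
2. n1.sig = 4  [4]
3. n3.env = 10  [10]
4. n4.ok = false  [terminal]
5. n5.idx = -8  [terminal]
6. n6.cnt = 0  [terminal]
7. n3.cnt = 15  [e.idx + 23]
8. n7.val = true  [terminal]
9. n8.tag = "nq"  ["nq"]
10. n9.val = true  [terminal]
11. n10.key = 29  [terminal]
12. n11.val = 12  [terminal]
13. n8.acc = false  [false]
14. n8.live = true  [b.val == true]
15. n2.key = "uz"  ["uz"]
16. n2.sig = "mv"  ["mv"]
17. n2.ok = false  [false]
18. n2.pre = -7  [B.cnt - 22]
19. n12.val = false  [terminal]
20. n1.fin = false  [S.pre > -7]
21. n1.cnt = 23  [D.sig + 19]
22. n13.ok = true  [terminal]
23. n0.key = "ym"  ["ym"]
24. n0.sig = "yx"  ["yx"]
25. n0.ok = false  [D.fin == true]
26. n0.pre = 16  [D.cnt - 7]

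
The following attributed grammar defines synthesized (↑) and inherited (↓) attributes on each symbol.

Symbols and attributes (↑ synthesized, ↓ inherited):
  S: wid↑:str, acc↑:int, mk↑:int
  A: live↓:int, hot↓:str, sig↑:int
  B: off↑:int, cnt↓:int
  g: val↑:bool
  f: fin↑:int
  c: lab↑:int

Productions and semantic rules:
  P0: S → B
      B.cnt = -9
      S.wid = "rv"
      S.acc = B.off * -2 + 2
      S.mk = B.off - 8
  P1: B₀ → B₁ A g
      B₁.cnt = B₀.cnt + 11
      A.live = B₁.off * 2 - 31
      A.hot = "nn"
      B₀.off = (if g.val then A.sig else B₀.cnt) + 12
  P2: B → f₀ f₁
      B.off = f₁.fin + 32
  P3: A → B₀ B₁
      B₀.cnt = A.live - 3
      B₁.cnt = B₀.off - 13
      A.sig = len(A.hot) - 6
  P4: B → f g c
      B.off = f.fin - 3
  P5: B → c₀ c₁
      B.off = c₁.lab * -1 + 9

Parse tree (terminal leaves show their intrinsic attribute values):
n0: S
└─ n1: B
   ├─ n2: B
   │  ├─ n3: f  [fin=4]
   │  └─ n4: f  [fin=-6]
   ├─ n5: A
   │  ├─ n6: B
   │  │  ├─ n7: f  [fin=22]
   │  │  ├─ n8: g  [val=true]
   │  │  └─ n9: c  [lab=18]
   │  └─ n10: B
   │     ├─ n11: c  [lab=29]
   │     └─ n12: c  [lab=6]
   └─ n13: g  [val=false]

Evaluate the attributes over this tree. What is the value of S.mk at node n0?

-5

1. n1.cnt = -9  [-9]
2. n2.cnt = 2  [B₀.cnt + 11]
3. n3.fin = 4  [terminal]
4. n4.fin = -6  [terminal]
5. n2.off = 26  [f₁.fin + 32]
6. n5.live = 21  [B₁.off * 2 - 31]
7. n5.hot = "nn"  ["nn"]
8. n6.cnt = 18  [A.live - 3]
9. n7.fin = 22  [terminal]
10. n8.val = true  [terminal]
11. n9.lab = 18  [terminal]
12. n6.off = 19  [f.fin - 3]
13. n10.cnt = 6  [B₀.off - 13]
14. n11.lab = 29  [terminal]
15. n12.lab = 6  [terminal]
16. n10.off = 3  [c₁.lab * -1 + 9]
17. n5.sig = -4  [len(A.hot) - 6]
18. n13.val = false  [terminal]
19. n1.off = 3  [(if g.val then A.sig else B₀.cnt) + 12]
20. n0.wid = "rv"  ["rv"]
21. n0.acc = -4  [B.off * -2 + 2]
22. n0.mk = -5  [B.off - 8]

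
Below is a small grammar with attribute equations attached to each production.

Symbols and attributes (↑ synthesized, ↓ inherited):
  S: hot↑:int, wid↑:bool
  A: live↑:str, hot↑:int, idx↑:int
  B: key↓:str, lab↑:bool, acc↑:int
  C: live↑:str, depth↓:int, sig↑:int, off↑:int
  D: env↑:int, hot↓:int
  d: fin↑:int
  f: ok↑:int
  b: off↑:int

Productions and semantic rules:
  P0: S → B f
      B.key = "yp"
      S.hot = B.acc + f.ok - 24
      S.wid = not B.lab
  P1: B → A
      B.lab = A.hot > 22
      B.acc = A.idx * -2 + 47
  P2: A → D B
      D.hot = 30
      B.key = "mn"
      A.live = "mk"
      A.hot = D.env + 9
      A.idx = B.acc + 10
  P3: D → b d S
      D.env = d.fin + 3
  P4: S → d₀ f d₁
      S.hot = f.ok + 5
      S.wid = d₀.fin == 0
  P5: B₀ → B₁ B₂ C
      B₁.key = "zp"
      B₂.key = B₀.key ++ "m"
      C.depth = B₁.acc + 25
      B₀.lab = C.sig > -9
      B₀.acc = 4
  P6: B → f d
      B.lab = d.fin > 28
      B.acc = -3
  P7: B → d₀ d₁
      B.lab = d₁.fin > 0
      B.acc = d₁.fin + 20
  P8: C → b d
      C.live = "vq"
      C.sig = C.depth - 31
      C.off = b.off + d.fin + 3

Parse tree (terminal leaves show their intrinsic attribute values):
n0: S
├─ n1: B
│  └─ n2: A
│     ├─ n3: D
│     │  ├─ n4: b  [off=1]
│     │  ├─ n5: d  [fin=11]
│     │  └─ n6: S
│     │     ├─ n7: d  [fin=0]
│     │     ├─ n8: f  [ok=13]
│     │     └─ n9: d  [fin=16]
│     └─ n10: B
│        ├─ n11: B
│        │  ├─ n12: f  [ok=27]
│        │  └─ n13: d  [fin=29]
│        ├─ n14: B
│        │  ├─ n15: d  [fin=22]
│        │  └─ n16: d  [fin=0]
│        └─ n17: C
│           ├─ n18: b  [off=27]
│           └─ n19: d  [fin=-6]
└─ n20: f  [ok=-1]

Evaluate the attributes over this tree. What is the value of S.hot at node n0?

-6

1. n1.key = "yp"  ["yp"]
2. n3.hot = 30  [30]
3. n4.off = 1  [terminal]
4. n5.fin = 11  [terminal]
5. n7.fin = 0  [terminal]
6. n8.ok = 13  [terminal]
7. n9.fin = 16  [terminal]
8. n6.hot = 18  [f.ok + 5]
9. n6.wid = true  [d₀.fin == 0]
10. n3.env = 14  [d.fin + 3]
11. n10.key = "mn"  ["mn"]
12. n11.key = "zp"  ["zp"]
13. n12.ok = 27  [terminal]
14. n13.fin = 29  [terminal]
15. n11.lab = true  [d.fin > 28]
16. n11.acc = -3  [-3]
17. n14.key = "mnm"  [B₀.key ++ "m"]
18. n15.fin = 22  [terminal]
19. n16.fin = 0  [terminal]
20. n14.lab = false  [d₁.fin > 0]
21. n14.acc = 20  [d₁.fin + 20]
22. n17.depth = 22  [B₁.acc + 25]
23. n18.off = 27  [terminal]
24. n19.fin = -6  [terminal]
25. n17.live = "vq"  ["vq"]
26. n17.sig = -9  [C.depth - 31]
27. n17.off = 24  [b.off + d.fin + 3]
28. n10.lab = false  [C.sig > -9]
29. n10.acc = 4  [4]
30. n2.live = "mk"  ["mk"]
31. n2.hot = 23  [D.env + 9]
32. n2.idx = 14  [B.acc + 10]
33. n1.lab = true  [A.hot > 22]
34. n1.acc = 19  [A.idx * -2 + 47]
35. n20.ok = -1  [terminal]
36. n0.hot = -6  [B.acc + f.ok - 24]
37. n0.wid = false  [not B.lab]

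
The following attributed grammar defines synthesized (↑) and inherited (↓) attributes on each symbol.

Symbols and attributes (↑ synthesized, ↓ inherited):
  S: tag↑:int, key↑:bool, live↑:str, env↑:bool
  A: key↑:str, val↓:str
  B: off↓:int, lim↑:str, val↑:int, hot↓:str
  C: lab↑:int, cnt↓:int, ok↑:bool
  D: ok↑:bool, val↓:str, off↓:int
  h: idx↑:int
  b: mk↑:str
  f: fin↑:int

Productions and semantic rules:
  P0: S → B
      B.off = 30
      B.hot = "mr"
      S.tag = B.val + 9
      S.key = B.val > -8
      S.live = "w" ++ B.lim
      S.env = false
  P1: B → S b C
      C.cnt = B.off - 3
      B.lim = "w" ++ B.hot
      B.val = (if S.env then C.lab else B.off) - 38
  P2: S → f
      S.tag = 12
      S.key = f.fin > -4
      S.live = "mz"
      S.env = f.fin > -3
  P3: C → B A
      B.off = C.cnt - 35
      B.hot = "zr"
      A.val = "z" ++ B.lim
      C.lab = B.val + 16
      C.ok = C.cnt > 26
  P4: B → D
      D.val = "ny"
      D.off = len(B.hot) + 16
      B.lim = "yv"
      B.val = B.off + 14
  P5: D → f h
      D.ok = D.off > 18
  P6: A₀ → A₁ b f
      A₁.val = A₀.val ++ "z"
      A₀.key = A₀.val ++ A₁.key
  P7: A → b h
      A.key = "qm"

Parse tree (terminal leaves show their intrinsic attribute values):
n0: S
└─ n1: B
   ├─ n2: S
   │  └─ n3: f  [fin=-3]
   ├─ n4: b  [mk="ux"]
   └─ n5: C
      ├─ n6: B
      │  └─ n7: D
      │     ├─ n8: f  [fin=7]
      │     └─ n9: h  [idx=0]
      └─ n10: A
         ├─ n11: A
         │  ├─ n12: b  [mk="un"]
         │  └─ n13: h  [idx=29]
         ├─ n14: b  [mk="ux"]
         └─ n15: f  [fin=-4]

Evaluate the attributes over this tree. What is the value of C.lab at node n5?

22

1. n1.off = 30  [30]
2. n1.hot = "mr"  ["mr"]
3. n3.fin = -3  [terminal]
4. n2.tag = 12  [12]
5. n2.key = true  [f.fin > -4]
6. n2.live = "mz"  ["mz"]
7. n2.env = false  [f.fin > -3]
8. n4.mk = "ux"  [terminal]
9. n5.cnt = 27  [B.off - 3]
10. n6.off = -8  [C.cnt - 35]
11. n6.hot = "zr"  ["zr"]
12. n7.val = "ny"  ["ny"]
13. n7.off = 18  [len(B.hot) + 16]
14. n8.fin = 7  [terminal]
15. n9.idx = 0  [terminal]
16. n7.ok = false  [D.off > 18]
17. n6.lim = "yv"  ["yv"]
18. n6.val = 6  [B.off + 14]
19. n10.val = "zyv"  ["z" ++ B.lim]
20. n11.val = "zyvz"  [A₀.val ++ "z"]
21. n12.mk = "un"  [terminal]
22. n13.idx = 29  [terminal]
23. n11.key = "qm"  ["qm"]
24. n14.mk = "ux"  [terminal]
25. n15.fin = -4  [terminal]
26. n10.key = "zyvqm"  [A₀.val ++ A₁.key]
27. n5.lab = 22  [B.val + 16]
28. n5.ok = true  [C.cnt > 26]
29. n1.lim = "wmr"  ["w" ++ B.hot]
30. n1.val = -8  [(if S.env then C.lab else B.off) - 38]
31. n0.tag = 1  [B.val + 9]
32. n0.key = false  [B.val > -8]
33. n0.live = "wwmr"  ["w" ++ B.lim]
34. n0.env = false  [false]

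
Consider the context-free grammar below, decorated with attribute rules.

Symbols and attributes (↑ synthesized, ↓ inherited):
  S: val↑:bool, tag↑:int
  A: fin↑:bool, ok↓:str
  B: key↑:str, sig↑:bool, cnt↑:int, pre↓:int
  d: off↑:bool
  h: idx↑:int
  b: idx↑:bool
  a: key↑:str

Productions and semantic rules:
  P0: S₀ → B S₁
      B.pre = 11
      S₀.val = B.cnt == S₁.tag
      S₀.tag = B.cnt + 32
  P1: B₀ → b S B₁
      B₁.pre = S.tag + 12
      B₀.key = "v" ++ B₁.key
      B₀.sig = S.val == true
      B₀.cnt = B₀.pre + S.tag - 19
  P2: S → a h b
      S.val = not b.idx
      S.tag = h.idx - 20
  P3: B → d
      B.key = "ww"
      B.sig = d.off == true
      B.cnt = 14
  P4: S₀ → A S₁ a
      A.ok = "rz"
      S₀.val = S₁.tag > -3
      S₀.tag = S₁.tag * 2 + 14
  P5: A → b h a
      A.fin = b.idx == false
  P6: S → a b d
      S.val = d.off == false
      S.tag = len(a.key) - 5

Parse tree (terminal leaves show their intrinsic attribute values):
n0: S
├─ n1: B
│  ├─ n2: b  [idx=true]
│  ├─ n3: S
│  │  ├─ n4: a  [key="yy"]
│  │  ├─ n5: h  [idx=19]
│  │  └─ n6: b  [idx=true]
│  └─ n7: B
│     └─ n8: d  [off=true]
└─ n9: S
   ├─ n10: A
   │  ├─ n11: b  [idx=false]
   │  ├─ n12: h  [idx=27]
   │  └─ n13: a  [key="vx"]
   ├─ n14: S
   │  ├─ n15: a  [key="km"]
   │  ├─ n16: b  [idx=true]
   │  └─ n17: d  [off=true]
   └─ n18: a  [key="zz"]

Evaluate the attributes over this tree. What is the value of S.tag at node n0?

1. n1.pre = 11  [11]
2. n2.idx = true  [terminal]
3. n4.key = "yy"  [terminal]
4. n5.idx = 19  [terminal]
5. n6.idx = true  [terminal]
6. n3.val = false  [not b.idx]
7. n3.tag = -1  [h.idx - 20]
8. n7.pre = 11  [S.tag + 12]
9. n8.off = true  [terminal]
10. n7.key = "ww"  ["ww"]
11. n7.sig = true  [d.off == true]
12. n7.cnt = 14  [14]
13. n1.key = "vww"  ["v" ++ B₁.key]
14. n1.sig = false  [S.val == true]
15. n1.cnt = -9  [B₀.pre + S.tag - 19]
16. n10.ok = "rz"  ["rz"]
17. n11.idx = false  [terminal]
18. n12.idx = 27  [terminal]
19. n13.key = "vx"  [terminal]
20. n10.fin = true  [b.idx == false]
21. n15.key = "km"  [terminal]
22. n16.idx = true  [terminal]
23. n17.off = true  [terminal]
24. n14.val = false  [d.off == false]
25. n14.tag = -3  [len(a.key) - 5]
26. n18.key = "zz"  [terminal]
27. n9.val = false  [S₁.tag > -3]
28. n9.tag = 8  [S₁.tag * 2 + 14]
29. n0.val = false  [B.cnt == S₁.tag]
30. n0.tag = 23  [B.cnt + 32]

23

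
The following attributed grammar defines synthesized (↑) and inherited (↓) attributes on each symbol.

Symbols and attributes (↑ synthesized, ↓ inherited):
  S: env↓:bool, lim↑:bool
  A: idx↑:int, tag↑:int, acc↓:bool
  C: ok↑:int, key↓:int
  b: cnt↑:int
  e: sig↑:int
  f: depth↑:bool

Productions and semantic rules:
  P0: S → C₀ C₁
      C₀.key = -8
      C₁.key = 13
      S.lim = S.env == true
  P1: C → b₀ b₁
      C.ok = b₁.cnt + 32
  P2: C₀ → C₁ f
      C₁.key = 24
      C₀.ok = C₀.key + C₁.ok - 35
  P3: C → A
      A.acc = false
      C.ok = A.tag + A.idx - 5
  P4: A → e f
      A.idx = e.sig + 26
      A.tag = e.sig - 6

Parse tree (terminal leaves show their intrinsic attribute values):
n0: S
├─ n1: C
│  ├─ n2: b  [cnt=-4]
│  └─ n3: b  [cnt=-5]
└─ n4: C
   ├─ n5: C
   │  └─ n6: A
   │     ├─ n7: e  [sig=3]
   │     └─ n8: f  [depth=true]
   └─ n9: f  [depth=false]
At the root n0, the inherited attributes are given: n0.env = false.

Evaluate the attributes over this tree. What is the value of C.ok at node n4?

1. n0.env = false  [given at root]
2. n1.key = -8  [-8]
3. n2.cnt = -4  [terminal]
4. n3.cnt = -5  [terminal]
5. n1.ok = 27  [b₁.cnt + 32]
6. n4.key = 13  [13]
7. n5.key = 24  [24]
8. n6.acc = false  [false]
9. n7.sig = 3  [terminal]
10. n8.depth = true  [terminal]
11. n6.idx = 29  [e.sig + 26]
12. n6.tag = -3  [e.sig - 6]
13. n5.ok = 21  [A.tag + A.idx - 5]
14. n9.depth = false  [terminal]
15. n4.ok = -1  [C₀.key + C₁.ok - 35]
16. n0.lim = false  [S.env == true]

-1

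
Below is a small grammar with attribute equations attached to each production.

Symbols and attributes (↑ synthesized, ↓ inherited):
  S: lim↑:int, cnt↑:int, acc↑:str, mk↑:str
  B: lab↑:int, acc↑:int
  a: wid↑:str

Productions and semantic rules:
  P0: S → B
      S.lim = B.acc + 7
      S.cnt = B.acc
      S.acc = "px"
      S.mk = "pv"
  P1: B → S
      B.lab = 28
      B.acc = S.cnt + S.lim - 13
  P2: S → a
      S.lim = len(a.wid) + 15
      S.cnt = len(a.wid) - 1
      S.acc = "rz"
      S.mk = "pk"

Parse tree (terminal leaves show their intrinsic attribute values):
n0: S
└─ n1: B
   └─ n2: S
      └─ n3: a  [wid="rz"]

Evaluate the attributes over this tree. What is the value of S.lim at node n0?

12

1. n3.wid = "rz"  [terminal]
2. n2.lim = 17  [len(a.wid) + 15]
3. n2.cnt = 1  [len(a.wid) - 1]
4. n2.acc = "rz"  ["rz"]
5. n2.mk = "pk"  ["pk"]
6. n1.lab = 28  [28]
7. n1.acc = 5  [S.cnt + S.lim - 13]
8. n0.lim = 12  [B.acc + 7]
9. n0.cnt = 5  [B.acc]
10. n0.acc = "px"  ["px"]
11. n0.mk = "pv"  ["pv"]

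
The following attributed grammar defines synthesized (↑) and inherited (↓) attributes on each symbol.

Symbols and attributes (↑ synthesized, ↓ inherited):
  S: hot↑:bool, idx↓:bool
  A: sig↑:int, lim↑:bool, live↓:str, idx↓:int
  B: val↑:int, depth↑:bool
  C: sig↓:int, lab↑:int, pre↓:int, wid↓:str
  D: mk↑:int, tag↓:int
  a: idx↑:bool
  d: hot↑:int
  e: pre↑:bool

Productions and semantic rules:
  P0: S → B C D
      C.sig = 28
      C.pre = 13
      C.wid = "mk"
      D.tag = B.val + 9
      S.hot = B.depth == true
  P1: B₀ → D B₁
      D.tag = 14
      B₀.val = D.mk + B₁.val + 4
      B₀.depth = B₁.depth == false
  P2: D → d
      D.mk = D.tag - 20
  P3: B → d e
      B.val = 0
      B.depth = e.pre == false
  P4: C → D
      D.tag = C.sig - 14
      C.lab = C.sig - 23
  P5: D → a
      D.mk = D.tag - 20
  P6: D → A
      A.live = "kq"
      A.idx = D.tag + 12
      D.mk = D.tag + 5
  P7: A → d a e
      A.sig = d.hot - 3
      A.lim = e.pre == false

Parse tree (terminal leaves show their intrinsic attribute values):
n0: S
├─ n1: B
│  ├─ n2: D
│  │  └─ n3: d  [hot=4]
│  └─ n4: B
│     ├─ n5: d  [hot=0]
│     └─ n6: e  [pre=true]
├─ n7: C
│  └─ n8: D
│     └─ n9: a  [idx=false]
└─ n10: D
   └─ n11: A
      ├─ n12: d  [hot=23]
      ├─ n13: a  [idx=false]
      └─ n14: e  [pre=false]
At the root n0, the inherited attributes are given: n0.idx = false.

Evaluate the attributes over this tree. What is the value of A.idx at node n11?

19

1. n0.idx = false  [given at root]
2. n2.tag = 14  [14]
3. n3.hot = 4  [terminal]
4. n2.mk = -6  [D.tag - 20]
5. n5.hot = 0  [terminal]
6. n6.pre = true  [terminal]
7. n4.val = 0  [0]
8. n4.depth = false  [e.pre == false]
9. n1.val = -2  [D.mk + B₁.val + 4]
10. n1.depth = true  [B₁.depth == false]
11. n7.sig = 28  [28]
12. n7.pre = 13  [13]
13. n7.wid = "mk"  ["mk"]
14. n8.tag = 14  [C.sig - 14]
15. n9.idx = false  [terminal]
16. n8.mk = -6  [D.tag - 20]
17. n7.lab = 5  [C.sig - 23]
18. n10.tag = 7  [B.val + 9]
19. n11.live = "kq"  ["kq"]
20. n11.idx = 19  [D.tag + 12]
21. n12.hot = 23  [terminal]
22. n13.idx = false  [terminal]
23. n14.pre = false  [terminal]
24. n11.sig = 20  [d.hot - 3]
25. n11.lim = true  [e.pre == false]
26. n10.mk = 12  [D.tag + 5]
27. n0.hot = true  [B.depth == true]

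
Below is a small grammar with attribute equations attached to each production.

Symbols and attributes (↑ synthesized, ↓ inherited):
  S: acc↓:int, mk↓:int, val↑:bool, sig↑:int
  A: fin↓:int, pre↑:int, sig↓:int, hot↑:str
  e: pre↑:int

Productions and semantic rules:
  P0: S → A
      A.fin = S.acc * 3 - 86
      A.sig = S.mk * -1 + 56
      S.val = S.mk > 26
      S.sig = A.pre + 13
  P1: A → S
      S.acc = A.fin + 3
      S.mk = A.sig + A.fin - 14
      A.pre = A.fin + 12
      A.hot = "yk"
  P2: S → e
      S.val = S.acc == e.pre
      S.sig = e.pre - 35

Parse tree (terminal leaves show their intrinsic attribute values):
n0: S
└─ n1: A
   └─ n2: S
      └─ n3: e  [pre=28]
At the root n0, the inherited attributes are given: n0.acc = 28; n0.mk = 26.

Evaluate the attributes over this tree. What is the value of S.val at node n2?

false

1. n0.acc = 28  [given at root]
2. n0.mk = 26  [given at root]
3. n1.fin = -2  [S.acc * 3 - 86]
4. n1.sig = 30  [S.mk * -1 + 56]
5. n2.acc = 1  [A.fin + 3]
6. n2.mk = 14  [A.sig + A.fin - 14]
7. n3.pre = 28  [terminal]
8. n2.val = false  [S.acc == e.pre]
9. n2.sig = -7  [e.pre - 35]
10. n1.pre = 10  [A.fin + 12]
11. n1.hot = "yk"  ["yk"]
12. n0.val = false  [S.mk > 26]
13. n0.sig = 23  [A.pre + 13]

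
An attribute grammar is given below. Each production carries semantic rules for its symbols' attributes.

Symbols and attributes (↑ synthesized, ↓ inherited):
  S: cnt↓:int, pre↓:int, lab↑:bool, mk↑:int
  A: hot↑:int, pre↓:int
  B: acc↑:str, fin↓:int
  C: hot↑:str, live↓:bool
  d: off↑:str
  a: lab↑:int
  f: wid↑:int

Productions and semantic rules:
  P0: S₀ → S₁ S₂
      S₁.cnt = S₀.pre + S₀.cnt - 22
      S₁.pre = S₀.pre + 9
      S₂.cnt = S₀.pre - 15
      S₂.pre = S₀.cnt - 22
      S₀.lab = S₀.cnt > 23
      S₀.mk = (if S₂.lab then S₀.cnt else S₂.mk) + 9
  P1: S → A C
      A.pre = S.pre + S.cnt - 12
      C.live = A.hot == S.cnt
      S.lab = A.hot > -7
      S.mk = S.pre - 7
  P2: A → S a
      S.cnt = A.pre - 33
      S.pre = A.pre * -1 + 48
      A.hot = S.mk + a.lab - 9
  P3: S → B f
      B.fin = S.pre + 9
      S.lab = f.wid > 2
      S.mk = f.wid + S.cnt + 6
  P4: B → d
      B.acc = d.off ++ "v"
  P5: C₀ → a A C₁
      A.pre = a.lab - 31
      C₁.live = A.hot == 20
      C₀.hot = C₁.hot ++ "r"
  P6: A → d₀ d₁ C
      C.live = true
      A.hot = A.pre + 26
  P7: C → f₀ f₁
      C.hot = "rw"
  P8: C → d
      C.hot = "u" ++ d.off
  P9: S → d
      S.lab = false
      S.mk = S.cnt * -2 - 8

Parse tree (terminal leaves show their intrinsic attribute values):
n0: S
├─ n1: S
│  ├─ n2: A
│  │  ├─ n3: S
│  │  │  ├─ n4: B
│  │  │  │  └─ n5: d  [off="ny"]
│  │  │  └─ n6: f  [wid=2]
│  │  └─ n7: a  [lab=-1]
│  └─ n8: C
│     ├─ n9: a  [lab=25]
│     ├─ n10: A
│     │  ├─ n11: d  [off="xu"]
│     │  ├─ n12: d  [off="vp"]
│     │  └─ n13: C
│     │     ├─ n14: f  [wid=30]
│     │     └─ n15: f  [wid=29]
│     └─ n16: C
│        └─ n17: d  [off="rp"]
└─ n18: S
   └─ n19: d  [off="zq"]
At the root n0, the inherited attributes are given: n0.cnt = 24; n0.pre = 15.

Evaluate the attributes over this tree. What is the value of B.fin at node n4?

28

1. n0.cnt = 24  [given at root]
2. n0.pre = 15  [given at root]
3. n1.cnt = 17  [S₀.pre + S₀.cnt - 22]
4. n1.pre = 24  [S₀.pre + 9]
5. n2.pre = 29  [S.pre + S.cnt - 12]
6. n3.cnt = -4  [A.pre - 33]
7. n3.pre = 19  [A.pre * -1 + 48]
8. n4.fin = 28  [S.pre + 9]
9. n5.off = "ny"  [terminal]
10. n4.acc = "nyv"  [d.off ++ "v"]
11. n6.wid = 2  [terminal]
12. n3.lab = false  [f.wid > 2]
13. n3.mk = 4  [f.wid + S.cnt + 6]
14. n7.lab = -1  [terminal]
15. n2.hot = -6  [S.mk + a.lab - 9]
16. n8.live = false  [A.hot == S.cnt]
17. n9.lab = 25  [terminal]
18. n10.pre = -6  [a.lab - 31]
19. n11.off = "xu"  [terminal]
20. n12.off = "vp"  [terminal]
21. n13.live = true  [true]
22. n14.wid = 30  [terminal]
23. n15.wid = 29  [terminal]
24. n13.hot = "rw"  ["rw"]
25. n10.hot = 20  [A.pre + 26]
26. n16.live = true  [A.hot == 20]
27. n17.off = "rp"  [terminal]
28. n16.hot = "urp"  ["u" ++ d.off]
29. n8.hot = "urpr"  [C₁.hot ++ "r"]
30. n1.lab = true  [A.hot > -7]
31. n1.mk = 17  [S.pre - 7]
32. n18.cnt = 0  [S₀.pre - 15]
33. n18.pre = 2  [S₀.cnt - 22]
34. n19.off = "zq"  [terminal]
35. n18.lab = false  [false]
36. n18.mk = -8  [S.cnt * -2 - 8]
37. n0.lab = true  [S₀.cnt > 23]
38. n0.mk = 1  [(if S₂.lab then S₀.cnt else S₂.mk) + 9]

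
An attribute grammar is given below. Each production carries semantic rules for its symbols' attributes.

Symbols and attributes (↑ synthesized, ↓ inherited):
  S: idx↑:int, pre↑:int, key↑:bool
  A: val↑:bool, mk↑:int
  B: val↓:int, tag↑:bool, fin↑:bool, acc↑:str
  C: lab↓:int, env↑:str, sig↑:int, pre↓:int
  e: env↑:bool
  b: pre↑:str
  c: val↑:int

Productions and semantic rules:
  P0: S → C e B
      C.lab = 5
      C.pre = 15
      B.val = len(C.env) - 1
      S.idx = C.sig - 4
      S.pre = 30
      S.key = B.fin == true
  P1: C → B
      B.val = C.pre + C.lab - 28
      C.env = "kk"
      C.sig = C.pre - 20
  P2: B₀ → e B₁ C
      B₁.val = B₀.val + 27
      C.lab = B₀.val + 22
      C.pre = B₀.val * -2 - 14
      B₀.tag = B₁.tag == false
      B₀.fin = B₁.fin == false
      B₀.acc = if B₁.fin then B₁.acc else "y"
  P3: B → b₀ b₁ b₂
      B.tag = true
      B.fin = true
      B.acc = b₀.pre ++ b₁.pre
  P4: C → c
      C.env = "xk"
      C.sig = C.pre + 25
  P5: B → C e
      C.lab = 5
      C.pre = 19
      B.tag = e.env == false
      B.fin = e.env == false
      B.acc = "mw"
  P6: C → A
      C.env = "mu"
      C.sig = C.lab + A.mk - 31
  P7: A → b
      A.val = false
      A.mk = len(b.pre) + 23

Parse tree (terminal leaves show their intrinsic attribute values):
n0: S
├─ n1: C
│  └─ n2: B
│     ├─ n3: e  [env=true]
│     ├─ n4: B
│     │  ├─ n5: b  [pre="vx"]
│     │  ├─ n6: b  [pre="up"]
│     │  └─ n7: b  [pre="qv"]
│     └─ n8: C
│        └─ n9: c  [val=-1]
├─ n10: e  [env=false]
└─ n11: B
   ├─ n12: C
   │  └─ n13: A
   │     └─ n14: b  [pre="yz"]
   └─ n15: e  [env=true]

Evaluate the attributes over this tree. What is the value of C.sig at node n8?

27

1. n1.lab = 5  [5]
2. n1.pre = 15  [15]
3. n2.val = -8  [C.pre + C.lab - 28]
4. n3.env = true  [terminal]
5. n4.val = 19  [B₀.val + 27]
6. n5.pre = "vx"  [terminal]
7. n6.pre = "up"  [terminal]
8. n7.pre = "qv"  [terminal]
9. n4.tag = true  [true]
10. n4.fin = true  [true]
11. n4.acc = "vxup"  [b₀.pre ++ b₁.pre]
12. n8.lab = 14  [B₀.val + 22]
13. n8.pre = 2  [B₀.val * -2 - 14]
14. n9.val = -1  [terminal]
15. n8.env = "xk"  ["xk"]
16. n8.sig = 27  [C.pre + 25]
17. n2.tag = false  [B₁.tag == false]
18. n2.fin = false  [B₁.fin == false]
19. n2.acc = "vxup"  [if B₁.fin then B₁.acc else "y"]
20. n1.env = "kk"  ["kk"]
21. n1.sig = -5  [C.pre - 20]
22. n10.env = false  [terminal]
23. n11.val = 1  [len(C.env) - 1]
24. n12.lab = 5  [5]
25. n12.pre = 19  [19]
26. n14.pre = "yz"  [terminal]
27. n13.val = false  [false]
28. n13.mk = 25  [len(b.pre) + 23]
29. n12.env = "mu"  ["mu"]
30. n12.sig = -1  [C.lab + A.mk - 31]
31. n15.env = true  [terminal]
32. n11.tag = false  [e.env == false]
33. n11.fin = false  [e.env == false]
34. n11.acc = "mw"  ["mw"]
35. n0.idx = -9  [C.sig - 4]
36. n0.pre = 30  [30]
37. n0.key = false  [B.fin == true]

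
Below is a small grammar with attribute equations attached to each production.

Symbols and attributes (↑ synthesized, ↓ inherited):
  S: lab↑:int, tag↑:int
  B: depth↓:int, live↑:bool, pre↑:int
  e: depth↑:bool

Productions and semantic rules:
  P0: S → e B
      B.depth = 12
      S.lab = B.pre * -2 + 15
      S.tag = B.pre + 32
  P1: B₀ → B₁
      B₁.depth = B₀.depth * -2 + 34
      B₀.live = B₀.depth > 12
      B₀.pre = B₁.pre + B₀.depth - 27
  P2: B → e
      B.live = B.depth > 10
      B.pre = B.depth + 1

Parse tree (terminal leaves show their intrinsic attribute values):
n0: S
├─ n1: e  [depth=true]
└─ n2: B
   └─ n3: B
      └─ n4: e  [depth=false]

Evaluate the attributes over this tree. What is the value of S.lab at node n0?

23

1. n1.depth = true  [terminal]
2. n2.depth = 12  [12]
3. n3.depth = 10  [B₀.depth * -2 + 34]
4. n4.depth = false  [terminal]
5. n3.live = false  [B.depth > 10]
6. n3.pre = 11  [B.depth + 1]
7. n2.live = false  [B₀.depth > 12]
8. n2.pre = -4  [B₁.pre + B₀.depth - 27]
9. n0.lab = 23  [B.pre * -2 + 15]
10. n0.tag = 28  [B.pre + 32]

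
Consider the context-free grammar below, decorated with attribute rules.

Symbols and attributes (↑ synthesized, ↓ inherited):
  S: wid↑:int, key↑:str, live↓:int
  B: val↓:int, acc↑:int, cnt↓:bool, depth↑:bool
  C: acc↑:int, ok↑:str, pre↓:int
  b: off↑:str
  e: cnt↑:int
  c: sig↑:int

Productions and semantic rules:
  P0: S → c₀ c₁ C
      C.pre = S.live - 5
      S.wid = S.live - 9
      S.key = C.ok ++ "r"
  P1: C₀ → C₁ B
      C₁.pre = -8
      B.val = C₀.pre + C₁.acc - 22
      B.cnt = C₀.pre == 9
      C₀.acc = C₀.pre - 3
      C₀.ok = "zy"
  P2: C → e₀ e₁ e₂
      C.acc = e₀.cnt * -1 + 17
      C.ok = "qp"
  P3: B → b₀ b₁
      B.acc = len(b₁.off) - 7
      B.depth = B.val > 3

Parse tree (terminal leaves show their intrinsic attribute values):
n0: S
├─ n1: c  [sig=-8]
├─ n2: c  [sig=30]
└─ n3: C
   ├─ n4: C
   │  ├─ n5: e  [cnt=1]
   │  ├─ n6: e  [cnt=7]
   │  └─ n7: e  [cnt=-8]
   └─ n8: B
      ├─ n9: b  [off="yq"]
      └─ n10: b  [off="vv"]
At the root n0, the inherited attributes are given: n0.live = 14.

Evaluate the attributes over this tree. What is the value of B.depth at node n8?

1. n0.live = 14  [given at root]
2. n1.sig = -8  [terminal]
3. n2.sig = 30  [terminal]
4. n3.pre = 9  [S.live - 5]
5. n4.pre = -8  [-8]
6. n5.cnt = 1  [terminal]
7. n6.cnt = 7  [terminal]
8. n7.cnt = -8  [terminal]
9. n4.acc = 16  [e₀.cnt * -1 + 17]
10. n4.ok = "qp"  ["qp"]
11. n8.val = 3  [C₀.pre + C₁.acc - 22]
12. n8.cnt = true  [C₀.pre == 9]
13. n9.off = "yq"  [terminal]
14. n10.off = "vv"  [terminal]
15. n8.acc = -5  [len(b₁.off) - 7]
16. n8.depth = false  [B.val > 3]
17. n3.acc = 6  [C₀.pre - 3]
18. n3.ok = "zy"  ["zy"]
19. n0.wid = 5  [S.live - 9]
20. n0.key = "zyr"  [C.ok ++ "r"]

false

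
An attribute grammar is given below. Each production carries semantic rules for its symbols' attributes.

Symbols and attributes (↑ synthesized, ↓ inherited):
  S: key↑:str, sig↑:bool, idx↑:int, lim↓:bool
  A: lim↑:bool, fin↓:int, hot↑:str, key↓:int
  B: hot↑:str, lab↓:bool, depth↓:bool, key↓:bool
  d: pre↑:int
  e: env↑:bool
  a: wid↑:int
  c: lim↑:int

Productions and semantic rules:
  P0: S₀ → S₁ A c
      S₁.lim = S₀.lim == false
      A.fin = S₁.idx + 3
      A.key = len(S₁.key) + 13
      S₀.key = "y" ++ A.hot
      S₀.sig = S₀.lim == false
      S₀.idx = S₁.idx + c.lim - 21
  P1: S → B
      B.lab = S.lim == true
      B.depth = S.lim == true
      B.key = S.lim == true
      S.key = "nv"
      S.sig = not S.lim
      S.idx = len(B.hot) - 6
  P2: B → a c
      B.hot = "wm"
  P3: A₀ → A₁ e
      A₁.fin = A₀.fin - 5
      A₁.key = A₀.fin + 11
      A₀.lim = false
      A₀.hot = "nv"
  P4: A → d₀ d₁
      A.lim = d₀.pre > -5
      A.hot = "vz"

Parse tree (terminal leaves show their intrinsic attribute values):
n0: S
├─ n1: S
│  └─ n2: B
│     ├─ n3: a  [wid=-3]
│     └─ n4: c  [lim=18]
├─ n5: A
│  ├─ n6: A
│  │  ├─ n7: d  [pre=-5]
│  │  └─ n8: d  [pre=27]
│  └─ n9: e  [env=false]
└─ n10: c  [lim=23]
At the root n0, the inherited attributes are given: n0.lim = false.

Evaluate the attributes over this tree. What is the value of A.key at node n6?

10

1. n0.lim = false  [given at root]
2. n1.lim = true  [S₀.lim == false]
3. n2.lab = true  [S.lim == true]
4. n2.depth = true  [S.lim == true]
5. n2.key = true  [S.lim == true]
6. n3.wid = -3  [terminal]
7. n4.lim = 18  [terminal]
8. n2.hot = "wm"  ["wm"]
9. n1.key = "nv"  ["nv"]
10. n1.sig = false  [not S.lim]
11. n1.idx = -4  [len(B.hot) - 6]
12. n5.fin = -1  [S₁.idx + 3]
13. n5.key = 15  [len(S₁.key) + 13]
14. n6.fin = -6  [A₀.fin - 5]
15. n6.key = 10  [A₀.fin + 11]
16. n7.pre = -5  [terminal]
17. n8.pre = 27  [terminal]
18. n6.lim = false  [d₀.pre > -5]
19. n6.hot = "vz"  ["vz"]
20. n9.env = false  [terminal]
21. n5.lim = false  [false]
22. n5.hot = "nv"  ["nv"]
23. n10.lim = 23  [terminal]
24. n0.key = "ynv"  ["y" ++ A.hot]
25. n0.sig = true  [S₀.lim == false]
26. n0.idx = -2  [S₁.idx + c.lim - 21]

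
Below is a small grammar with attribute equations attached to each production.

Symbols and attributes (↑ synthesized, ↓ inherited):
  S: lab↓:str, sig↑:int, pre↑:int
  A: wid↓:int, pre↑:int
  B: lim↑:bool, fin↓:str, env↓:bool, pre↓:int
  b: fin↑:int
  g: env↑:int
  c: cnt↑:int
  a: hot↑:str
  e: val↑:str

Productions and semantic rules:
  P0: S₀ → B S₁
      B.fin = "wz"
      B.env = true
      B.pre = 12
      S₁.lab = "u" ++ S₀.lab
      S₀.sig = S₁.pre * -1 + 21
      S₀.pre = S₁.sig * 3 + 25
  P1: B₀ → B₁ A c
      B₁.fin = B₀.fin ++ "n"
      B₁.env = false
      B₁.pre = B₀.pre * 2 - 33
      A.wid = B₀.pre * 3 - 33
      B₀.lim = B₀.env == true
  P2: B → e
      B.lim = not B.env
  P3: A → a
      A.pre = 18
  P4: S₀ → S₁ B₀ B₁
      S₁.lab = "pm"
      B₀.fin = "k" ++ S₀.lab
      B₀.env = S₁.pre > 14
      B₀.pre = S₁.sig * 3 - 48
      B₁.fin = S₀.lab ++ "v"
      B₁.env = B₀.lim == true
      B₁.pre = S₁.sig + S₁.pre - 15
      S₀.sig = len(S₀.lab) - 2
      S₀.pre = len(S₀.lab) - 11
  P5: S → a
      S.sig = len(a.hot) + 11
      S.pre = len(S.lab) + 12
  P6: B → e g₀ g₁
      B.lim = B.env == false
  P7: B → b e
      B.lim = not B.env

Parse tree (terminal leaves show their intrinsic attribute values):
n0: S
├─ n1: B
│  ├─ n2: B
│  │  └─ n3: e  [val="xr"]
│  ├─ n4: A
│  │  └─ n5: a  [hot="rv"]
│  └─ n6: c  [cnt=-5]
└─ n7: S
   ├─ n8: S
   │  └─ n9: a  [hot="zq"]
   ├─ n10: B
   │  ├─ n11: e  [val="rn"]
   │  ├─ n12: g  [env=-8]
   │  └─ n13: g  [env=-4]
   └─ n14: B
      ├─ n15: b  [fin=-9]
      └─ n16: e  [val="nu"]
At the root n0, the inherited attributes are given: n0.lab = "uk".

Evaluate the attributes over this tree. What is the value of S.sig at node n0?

1. n0.lab = "uk"  [given at root]
2. n1.fin = "wz"  ["wz"]
3. n1.env = true  [true]
4. n1.pre = 12  [12]
5. n2.fin = "wzn"  [B₀.fin ++ "n"]
6. n2.env = false  [false]
7. n2.pre = -9  [B₀.pre * 2 - 33]
8. n3.val = "xr"  [terminal]
9. n2.lim = true  [not B.env]
10. n4.wid = 3  [B₀.pre * 3 - 33]
11. n5.hot = "rv"  [terminal]
12. n4.pre = 18  [18]
13. n6.cnt = -5  [terminal]
14. n1.lim = true  [B₀.env == true]
15. n7.lab = "uuk"  ["u" ++ S₀.lab]
16. n8.lab = "pm"  ["pm"]
17. n9.hot = "zq"  [terminal]
18. n8.sig = 13  [len(a.hot) + 11]
19. n8.pre = 14  [len(S.lab) + 12]
20. n10.fin = "kuuk"  ["k" ++ S₀.lab]
21. n10.env = false  [S₁.pre > 14]
22. n10.pre = -9  [S₁.sig * 3 - 48]
23. n11.val = "rn"  [terminal]
24. n12.env = -8  [terminal]
25. n13.env = -4  [terminal]
26. n10.lim = true  [B.env == false]
27. n14.fin = "uukv"  [S₀.lab ++ "v"]
28. n14.env = true  [B₀.lim == true]
29. n14.pre = 12  [S₁.sig + S₁.pre - 15]
30. n15.fin = -9  [terminal]
31. n16.val = "nu"  [terminal]
32. n14.lim = false  [not B.env]
33. n7.sig = 1  [len(S₀.lab) - 2]
34. n7.pre = -8  [len(S₀.lab) - 11]
35. n0.sig = 29  [S₁.pre * -1 + 21]
36. n0.pre = 28  [S₁.sig * 3 + 25]

29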